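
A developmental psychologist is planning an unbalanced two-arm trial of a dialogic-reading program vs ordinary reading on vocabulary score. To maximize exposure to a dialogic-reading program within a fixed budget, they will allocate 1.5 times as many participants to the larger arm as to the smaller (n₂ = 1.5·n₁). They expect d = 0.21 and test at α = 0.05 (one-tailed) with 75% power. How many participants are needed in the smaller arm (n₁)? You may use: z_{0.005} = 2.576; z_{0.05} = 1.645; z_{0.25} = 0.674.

n₁ = 204

With allocation ratio k = n₂/n₁ = 1.5, Var(x̄₁−x̄₂) = σ²(1/n₁ + 1/(k·n₁)) = σ²·(k+1)/(k·n₁).
So n₁ = (1 + 1/k)·((z_{α} + z_β)/d)² = 1.667 × (2.319/0.21)².
n₁ = 1.667 × 121.94 = 203.2.
Round up: n₁ = 204, giving n₂ = 1.5 × 204 = 306.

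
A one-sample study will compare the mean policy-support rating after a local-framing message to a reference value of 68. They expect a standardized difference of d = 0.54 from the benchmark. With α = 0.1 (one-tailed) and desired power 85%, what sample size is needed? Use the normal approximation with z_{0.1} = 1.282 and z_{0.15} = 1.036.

n = 19

For a one-sample test: n = ((z_{α} + z_β) / d)².
z_{α} + z_β = 1.282 + 1.036 = 2.318.
n = (2.318 / 0.54)² = 4.293² = 18.43.
Round up.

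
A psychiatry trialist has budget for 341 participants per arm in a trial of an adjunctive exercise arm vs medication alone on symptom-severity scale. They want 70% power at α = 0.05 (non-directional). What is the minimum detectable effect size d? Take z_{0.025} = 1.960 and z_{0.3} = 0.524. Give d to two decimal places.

For two independent groups of n = 341 each: d_min = (z_{α/2} + z_β)·√(2/n).
z-sum = 1.960 + 0.524 = 2.484.
d_min = 2.484 × √(2/341) = 2.484 × 0.0766 = 0.190.

d_min ≈ 0.19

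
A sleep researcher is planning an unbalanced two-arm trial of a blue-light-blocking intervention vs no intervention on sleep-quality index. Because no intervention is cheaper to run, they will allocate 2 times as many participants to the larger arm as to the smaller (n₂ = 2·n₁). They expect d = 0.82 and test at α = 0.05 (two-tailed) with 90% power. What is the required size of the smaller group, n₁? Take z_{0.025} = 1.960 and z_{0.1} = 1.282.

With allocation ratio k = n₂/n₁ = 2, Var(x̄₁−x̄₂) = σ²(1/n₁ + 1/(k·n₁)) = σ²·(k+1)/(k·n₁).
So n₁ = (1 + 1/k)·((z_{α/2} + z_β)/d)² = 1.500 × (3.242/0.82)².
n₁ = 1.500 × 15.63 = 23.4.
Round up: n₁ = 24, giving n₂ = 2 × 24 = 48.

n₁ = 24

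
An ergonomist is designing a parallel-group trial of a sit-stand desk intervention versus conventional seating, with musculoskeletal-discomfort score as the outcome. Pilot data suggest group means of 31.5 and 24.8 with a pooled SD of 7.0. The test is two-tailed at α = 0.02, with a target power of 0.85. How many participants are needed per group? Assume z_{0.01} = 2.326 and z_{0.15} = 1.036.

n = 25 per group

Cohen's d = |M₁ − M₂| / SD_pooled = |31.5 − 24.8| / 7.0 = 6.7 / 7.0 = 0.957.
For two independent groups with equal n: n = 2·((z_{α/2} + z_β) / d)².
z_{α/2} + z_β = 2.326 + 1.036 = 3.362.
n = 2 × (3.362 / 0.957)² = 2 × 3.513² = 2 × 12.34 = 24.7.
Round up to the next whole participant.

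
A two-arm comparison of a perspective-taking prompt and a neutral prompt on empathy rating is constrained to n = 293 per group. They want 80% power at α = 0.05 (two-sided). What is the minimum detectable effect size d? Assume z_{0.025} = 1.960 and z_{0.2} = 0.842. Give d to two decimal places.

d_min ≈ 0.23

For two independent groups of n = 293 each: d_min = (z_{α/2} + z_β)·√(2/n).
z-sum = 1.960 + 0.842 = 2.802.
d_min = 2.802 × √(2/293) = 2.802 × 0.0826 = 0.231.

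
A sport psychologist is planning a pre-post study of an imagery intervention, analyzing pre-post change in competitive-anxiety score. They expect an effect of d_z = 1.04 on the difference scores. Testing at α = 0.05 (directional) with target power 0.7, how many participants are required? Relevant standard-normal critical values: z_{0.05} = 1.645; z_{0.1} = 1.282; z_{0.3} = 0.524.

n = 5 pairs

For a paired (one-sample on differences) test: n = ((z_{α} + z_β) / d)².
z_{α} + z_β = 1.645 + 0.524 = 2.169.
n = (2.169 / 1.04)² = 2.086² = 4.35.
Round up.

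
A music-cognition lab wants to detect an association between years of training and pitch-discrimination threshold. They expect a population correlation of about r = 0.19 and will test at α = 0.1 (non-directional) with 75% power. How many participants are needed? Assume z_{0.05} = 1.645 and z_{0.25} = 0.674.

Fisher's z: C = ½·ln((1+r)/(1−r)) = ½·ln(1.4691) = 0.1923.
n = ((z_{α/2} + z_β)/C)² + 3.
(1.645 + 0.674) / 0.1923 = 2.319 / 0.1923 = 12.059.
n = 12.059² + 3 = 145.43 + 3 = 148.4.
Round up.

n = 149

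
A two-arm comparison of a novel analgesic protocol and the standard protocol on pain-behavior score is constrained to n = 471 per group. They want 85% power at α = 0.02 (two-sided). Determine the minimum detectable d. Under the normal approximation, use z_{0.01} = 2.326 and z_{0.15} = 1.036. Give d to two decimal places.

For two independent groups of n = 471 each: d_min = (z_{α/2} + z_β)·√(2/n).
z-sum = 2.326 + 1.036 = 3.362.
d_min = 3.362 × √(2/471) = 3.362 × 0.0652 = 0.219.

d_min ≈ 0.22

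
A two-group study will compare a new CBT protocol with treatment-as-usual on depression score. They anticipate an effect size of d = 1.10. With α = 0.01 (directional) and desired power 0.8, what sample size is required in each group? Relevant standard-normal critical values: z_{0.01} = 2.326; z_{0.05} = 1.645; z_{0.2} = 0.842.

n = 17 per group

For two independent groups with equal n: n = 2·((z_{α} + z_β) / d)².
z_{α} + z_β = 2.326 + 0.842 = 3.168.
n = 2 × (3.168 / 1.10)² = 2 × 2.880² = 2 × 8.29 = 16.6.
Round up to the next whole participant.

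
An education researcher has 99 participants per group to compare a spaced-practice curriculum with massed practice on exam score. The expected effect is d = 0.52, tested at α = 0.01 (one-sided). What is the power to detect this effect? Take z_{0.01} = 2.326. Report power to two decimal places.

power ≈ 0.91

For two equal groups, power = Φ(d·√(n/2) − z_{α}).
d·√(n/2) = 0.52 × √(99/2) = 0.52 × 7.036 = 3.659.
z_β = 3.659 − 2.326 = 1.333.
Power = Φ(1.333) = 0.909.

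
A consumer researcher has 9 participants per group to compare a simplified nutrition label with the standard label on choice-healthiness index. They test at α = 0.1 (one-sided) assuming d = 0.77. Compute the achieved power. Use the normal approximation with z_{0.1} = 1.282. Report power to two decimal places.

power ≈ 0.64

For two equal groups, power = Φ(d·√(n/2) − z_{α}).
d·√(n/2) = 0.77 × √(9/2) = 0.77 × 2.121 = 1.633.
z_β = 1.633 − 1.282 = 0.351.
Power = Φ(0.351) = 0.637.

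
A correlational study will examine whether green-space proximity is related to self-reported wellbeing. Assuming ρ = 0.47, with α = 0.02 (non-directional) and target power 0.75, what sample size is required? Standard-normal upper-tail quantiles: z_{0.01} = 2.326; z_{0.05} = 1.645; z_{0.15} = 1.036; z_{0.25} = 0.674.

Fisher's z: C = ½·ln((1+r)/(1−r)) = ½·ln(2.7736) = 0.5101.
n = ((z_{α/2} + z_β)/C)² + 3.
(2.326 + 0.674) / 0.5101 = 3.000 / 0.5101 = 5.881.
n = 5.881² + 3 = 34.59 + 3 = 37.6.
Round up.

n = 38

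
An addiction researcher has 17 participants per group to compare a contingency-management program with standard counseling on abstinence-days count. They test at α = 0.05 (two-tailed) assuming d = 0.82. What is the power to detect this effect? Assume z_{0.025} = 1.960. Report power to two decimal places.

power ≈ 0.67

For two equal groups, power = Φ(d·√(n/2) − z_{α/2}).
d·√(n/2) = 0.82 × √(17/2) = 0.82 × 2.915 = 2.391.
z_β = 2.391 − 1.960 = 0.431.
Power = Φ(0.431) = 0.667.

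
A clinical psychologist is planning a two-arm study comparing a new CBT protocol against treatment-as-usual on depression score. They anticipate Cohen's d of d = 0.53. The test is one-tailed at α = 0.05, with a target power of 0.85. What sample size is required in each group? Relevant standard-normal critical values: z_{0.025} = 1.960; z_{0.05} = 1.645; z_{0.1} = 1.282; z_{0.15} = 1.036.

For two independent groups with equal n: n = 2·((z_{α} + z_β) / d)².
z_{α} + z_β = 1.645 + 1.036 = 2.681.
n = 2 × (2.681 / 0.53)² = 2 × 5.058² = 2 × 25.59 = 51.2.
Round up to the next whole participant.

n = 52 per group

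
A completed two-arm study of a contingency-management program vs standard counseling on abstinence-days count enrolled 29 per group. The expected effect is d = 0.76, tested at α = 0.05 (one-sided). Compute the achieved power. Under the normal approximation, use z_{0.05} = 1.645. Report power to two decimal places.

power ≈ 0.89

For two equal groups, power = Φ(d·√(n/2) − z_{α}).
d·√(n/2) = 0.76 × √(29/2) = 0.76 × 3.808 = 2.894.
z_β = 2.894 − 1.645 = 1.249.
Power = Φ(1.249) = 0.894.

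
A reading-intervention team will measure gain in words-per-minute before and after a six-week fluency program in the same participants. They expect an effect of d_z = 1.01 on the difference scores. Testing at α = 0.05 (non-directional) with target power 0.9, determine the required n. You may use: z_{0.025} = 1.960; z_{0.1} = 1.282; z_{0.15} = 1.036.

For a paired (one-sample on differences) test: n = ((z_{α/2} + z_β) / d)².
z_{α/2} + z_β = 1.960 + 1.282 = 3.242.
n = (3.242 / 1.01)² = 3.210² = 10.30.
Round up.

n = 11 pairs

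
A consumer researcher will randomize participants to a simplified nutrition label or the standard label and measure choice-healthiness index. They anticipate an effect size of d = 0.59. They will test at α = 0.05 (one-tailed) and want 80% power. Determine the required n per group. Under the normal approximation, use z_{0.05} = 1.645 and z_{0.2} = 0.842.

n = 36 per group

For two independent groups with equal n: n = 2·((z_{α} + z_β) / d)².
z_{α} + z_β = 1.645 + 0.842 = 2.487.
n = 2 × (2.487 / 0.59)² = 2 × 4.215² = 2 × 17.77 = 35.5.
Round up to the next whole participant.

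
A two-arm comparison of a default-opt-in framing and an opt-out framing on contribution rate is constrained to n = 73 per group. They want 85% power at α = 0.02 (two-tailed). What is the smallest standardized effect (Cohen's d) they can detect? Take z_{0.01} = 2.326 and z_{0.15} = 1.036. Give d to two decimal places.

For two independent groups of n = 73 each: d_min = (z_{α/2} + z_β)·√(2/n).
z-sum = 2.326 + 1.036 = 3.362.
d_min = 3.362 × √(2/73) = 3.362 × 0.1655 = 0.556.

d_min ≈ 0.56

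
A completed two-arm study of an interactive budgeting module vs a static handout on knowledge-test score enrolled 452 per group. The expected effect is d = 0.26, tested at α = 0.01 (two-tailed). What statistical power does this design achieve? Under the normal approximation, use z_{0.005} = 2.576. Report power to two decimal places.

For two equal groups, power = Φ(d·√(n/2) − z_{α/2}).
d·√(n/2) = 0.26 × √(452/2) = 0.26 × 15.033 = 3.909.
z_β = 3.909 − 2.576 = 1.333.
Power = Φ(1.333) = 0.909.

power ≈ 0.91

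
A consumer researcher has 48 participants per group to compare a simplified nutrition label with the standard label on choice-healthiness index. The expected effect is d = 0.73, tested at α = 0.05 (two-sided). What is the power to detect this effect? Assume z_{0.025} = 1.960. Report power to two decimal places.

For two equal groups, power = Φ(d·√(n/2) − z_{α/2}).
d·√(n/2) = 0.73 × √(48/2) = 0.73 × 4.899 = 3.576.
z_β = 3.576 − 1.960 = 1.616.
Power = Φ(1.616) = 0.947.

power ≈ 0.95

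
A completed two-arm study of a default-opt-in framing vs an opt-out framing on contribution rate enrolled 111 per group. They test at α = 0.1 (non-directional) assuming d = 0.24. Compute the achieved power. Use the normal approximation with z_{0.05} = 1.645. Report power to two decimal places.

power ≈ 0.56

For two equal groups, power = Φ(d·√(n/2) − z_{α/2}).
d·√(n/2) = 0.24 × √(111/2) = 0.24 × 7.450 = 1.788.
z_β = 1.788 − 1.645 = 0.143.
Power = Φ(0.143) = 0.557.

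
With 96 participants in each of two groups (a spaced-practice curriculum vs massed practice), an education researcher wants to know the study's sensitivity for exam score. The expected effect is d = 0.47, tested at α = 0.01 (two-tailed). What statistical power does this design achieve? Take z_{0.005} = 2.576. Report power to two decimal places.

For two equal groups, power = Φ(d·√(n/2) − z_{α/2}).
d·√(n/2) = 0.47 × √(96/2) = 0.47 × 6.928 = 3.256.
z_β = 3.256 − 2.576 = 0.680.
Power = Φ(0.680) = 0.752.

power ≈ 0.75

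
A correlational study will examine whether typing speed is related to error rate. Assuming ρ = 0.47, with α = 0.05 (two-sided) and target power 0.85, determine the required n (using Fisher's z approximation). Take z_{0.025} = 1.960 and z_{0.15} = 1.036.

n = 38

Fisher's z: C = ½·ln((1+r)/(1−r)) = ½·ln(2.7736) = 0.5101.
n = ((z_{α/2} + z_β)/C)² + 3.
(1.960 + 1.036) / 0.5101 = 2.996 / 0.5101 = 5.873.
n = 5.873² + 3 = 34.50 + 3 = 37.5.
Round up.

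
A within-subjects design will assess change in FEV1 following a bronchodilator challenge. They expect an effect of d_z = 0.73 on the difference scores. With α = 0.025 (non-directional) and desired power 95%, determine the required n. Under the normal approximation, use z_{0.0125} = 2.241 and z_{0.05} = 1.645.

For a paired (one-sample on differences) test: n = ((z_{α/2} + z_β) / d)².
z_{α/2} + z_β = 2.241 + 1.645 = 3.886.
n = (3.886 / 0.73)² = 5.323² = 28.34.
Round up.

n = 29 pairs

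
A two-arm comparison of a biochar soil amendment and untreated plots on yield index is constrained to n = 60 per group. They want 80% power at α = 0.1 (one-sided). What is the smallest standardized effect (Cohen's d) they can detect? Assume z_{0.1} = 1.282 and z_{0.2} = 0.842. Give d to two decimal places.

d_min ≈ 0.39

For two independent groups of n = 60 each: d_min = (z_{α} + z_β)·√(2/n).
z-sum = 1.282 + 0.842 = 2.124.
d_min = 2.124 × √(2/60) = 2.124 × 0.1826 = 0.388.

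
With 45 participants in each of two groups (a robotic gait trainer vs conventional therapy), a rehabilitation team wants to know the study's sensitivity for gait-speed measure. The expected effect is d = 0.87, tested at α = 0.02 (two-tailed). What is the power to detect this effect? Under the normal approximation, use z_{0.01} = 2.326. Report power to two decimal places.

For two equal groups, power = Φ(d·√(n/2) − z_{α/2}).
d·√(n/2) = 0.87 × √(45/2) = 0.87 × 4.743 = 4.127.
z_β = 4.127 − 2.326 = 1.801.
Power = Φ(1.801) = 0.964.

power ≈ 0.96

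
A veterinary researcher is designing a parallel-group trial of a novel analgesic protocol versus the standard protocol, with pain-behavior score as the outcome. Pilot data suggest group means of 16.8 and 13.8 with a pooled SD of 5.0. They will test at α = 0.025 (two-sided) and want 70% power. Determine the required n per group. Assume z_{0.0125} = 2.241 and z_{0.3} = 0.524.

Cohen's d = |M₁ − M₂| / SD_pooled = |16.8 − 13.8| / 5.0 = 3.0 / 5.0 = 0.600.
For two independent groups with equal n: n = 2·((z_{α/2} + z_β) / d)².
z_{α/2} + z_β = 2.241 + 0.524 = 2.765.
n = 2 × (2.765 / 0.600)² = 2 × 4.608² = 2 × 21.24 = 42.5.
Round up to the next whole participant.

n = 43 per group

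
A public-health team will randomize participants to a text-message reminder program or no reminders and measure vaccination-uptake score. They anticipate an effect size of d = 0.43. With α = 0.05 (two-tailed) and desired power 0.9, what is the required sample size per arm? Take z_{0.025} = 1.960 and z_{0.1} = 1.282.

n = 114 per group

For two independent groups with equal n: n = 2·((z_{α/2} + z_β) / d)².
z_{α/2} + z_β = 1.960 + 1.282 = 3.242.
n = 2 × (3.242 / 0.43)² = 2 × 7.540² = 2 × 56.84 = 113.7.
Round up to the next whole participant.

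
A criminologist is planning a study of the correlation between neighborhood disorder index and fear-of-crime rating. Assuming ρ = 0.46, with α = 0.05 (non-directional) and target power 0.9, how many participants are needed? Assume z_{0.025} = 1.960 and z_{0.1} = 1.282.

Fisher's z: C = ½·ln((1+r)/(1−r)) = ½·ln(2.7037) = 0.4973.
n = ((z_{α/2} + z_β)/C)² + 3.
(1.960 + 1.282) / 0.4973 = 3.242 / 0.4973 = 6.519.
n = 6.519² + 3 = 42.50 + 3 = 45.5.
Round up.

n = 46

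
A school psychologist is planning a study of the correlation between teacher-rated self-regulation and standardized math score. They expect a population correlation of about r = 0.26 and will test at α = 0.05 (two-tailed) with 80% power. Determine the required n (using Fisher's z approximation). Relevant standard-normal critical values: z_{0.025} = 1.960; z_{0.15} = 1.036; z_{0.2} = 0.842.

Fisher's z: C = ½·ln((1+r)/(1−r)) = ½·ln(1.7027) = 0.2661.
n = ((z_{α/2} + z_β)/C)² + 3.
(1.960 + 0.842) / 0.2661 = 2.802 / 0.2661 = 10.530.
n = 10.530² + 3 = 110.88 + 3 = 113.9.
Round up.

n = 114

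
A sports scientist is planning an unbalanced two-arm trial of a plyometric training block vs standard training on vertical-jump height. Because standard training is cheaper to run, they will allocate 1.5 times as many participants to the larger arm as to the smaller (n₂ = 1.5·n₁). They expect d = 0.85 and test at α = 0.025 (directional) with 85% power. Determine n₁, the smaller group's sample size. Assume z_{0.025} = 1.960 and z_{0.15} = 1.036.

n₁ = 21

With allocation ratio k = n₂/n₁ = 1.5, Var(x̄₁−x̄₂) = σ²(1/n₁ + 1/(k·n₁)) = σ²·(k+1)/(k·n₁).
So n₁ = (1 + 1/k)·((z_{α} + z_β)/d)² = 1.667 × (2.996/0.85)².
n₁ = 1.667 × 12.42 = 20.7.
Round up: n₁ = 21, giving n₂ = ⌈1.5 × 21⌉ = ⌈31.5⌉ = 32.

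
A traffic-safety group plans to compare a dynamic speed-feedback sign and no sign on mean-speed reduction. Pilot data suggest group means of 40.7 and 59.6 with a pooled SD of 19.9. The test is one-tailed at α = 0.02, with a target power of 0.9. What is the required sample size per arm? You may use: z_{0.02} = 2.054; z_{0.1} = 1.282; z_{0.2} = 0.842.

n = 25 per group

Cohen's d = |M₁ − M₂| / SD_pooled = |40.7 − 59.6| / 19.9 = 18.9 / 19.9 = 0.950.
For two independent groups with equal n: n = 2·((z_{α} + z_β) / d)².
z_{α} + z_β = 2.054 + 1.282 = 3.336.
n = 2 × (3.336 / 0.950)² = 2 × 3.512² = 2 × 12.33 = 24.7.
Round up to the next whole participant.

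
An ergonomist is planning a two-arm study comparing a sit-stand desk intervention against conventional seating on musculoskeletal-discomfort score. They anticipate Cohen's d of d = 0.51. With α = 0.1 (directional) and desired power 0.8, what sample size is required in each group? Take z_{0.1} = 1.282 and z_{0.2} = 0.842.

n = 35 per group

For two independent groups with equal n: n = 2·((z_{α} + z_β) / d)².
z_{α} + z_β = 1.282 + 0.842 = 2.124.
n = 2 × (2.124 / 0.51)² = 2 × 4.165² = 2 × 17.34 = 34.7.
Round up to the next whole participant.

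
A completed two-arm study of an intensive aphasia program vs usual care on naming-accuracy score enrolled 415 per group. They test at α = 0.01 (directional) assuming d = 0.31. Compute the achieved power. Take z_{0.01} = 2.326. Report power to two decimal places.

power ≈ 0.98

For two equal groups, power = Φ(d·√(n/2) − z_{α}).
d·√(n/2) = 0.31 × √(415/2) = 0.31 × 14.405 = 4.466.
z_β = 4.466 − 2.326 = 2.140.
Power = Φ(2.140) = 0.984.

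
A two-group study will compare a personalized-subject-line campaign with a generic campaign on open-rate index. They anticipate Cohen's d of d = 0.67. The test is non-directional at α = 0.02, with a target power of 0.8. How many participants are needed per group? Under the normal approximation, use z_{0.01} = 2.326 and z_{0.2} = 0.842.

For two independent groups with equal n: n = 2·((z_{α/2} + z_β) / d)².
z_{α/2} + z_β = 2.326 + 0.842 = 3.168.
n = 2 × (3.168 / 0.67)² = 2 × 4.728² = 2 × 22.36 = 44.7.
Round up to the next whole participant.

n = 45 per group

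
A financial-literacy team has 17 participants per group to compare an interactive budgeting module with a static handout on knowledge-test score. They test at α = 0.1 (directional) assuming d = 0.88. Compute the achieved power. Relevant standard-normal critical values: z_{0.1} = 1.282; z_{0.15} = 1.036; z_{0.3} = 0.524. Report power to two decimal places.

For two equal groups, power = Φ(d·√(n/2) − z_{α}).
d·√(n/2) = 0.88 × √(17/2) = 0.88 × 2.915 = 2.566.
z_β = 2.566 − 1.282 = 1.284.
Power = Φ(1.284) = 0.900.

power ≈ 0.90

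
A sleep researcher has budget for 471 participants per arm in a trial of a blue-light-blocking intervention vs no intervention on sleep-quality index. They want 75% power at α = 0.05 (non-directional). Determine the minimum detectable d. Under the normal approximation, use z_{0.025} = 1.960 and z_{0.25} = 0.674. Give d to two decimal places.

For two independent groups of n = 471 each: d_min = (z_{α/2} + z_β)·√(2/n).
z-sum = 1.960 + 0.674 = 2.634.
d_min = 2.634 × √(2/471) = 2.634 × 0.0652 = 0.172.

d_min ≈ 0.17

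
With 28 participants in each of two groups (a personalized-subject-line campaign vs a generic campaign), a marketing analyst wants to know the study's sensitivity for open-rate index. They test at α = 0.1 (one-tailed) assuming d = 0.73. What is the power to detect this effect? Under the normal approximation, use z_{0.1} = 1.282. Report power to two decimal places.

For two equal groups, power = Φ(d·√(n/2) − z_{α}).
d·√(n/2) = 0.73 × √(28/2) = 0.73 × 3.742 = 2.731.
z_β = 2.731 − 1.282 = 1.449.
Power = Φ(1.449) = 0.926.

power ≈ 0.93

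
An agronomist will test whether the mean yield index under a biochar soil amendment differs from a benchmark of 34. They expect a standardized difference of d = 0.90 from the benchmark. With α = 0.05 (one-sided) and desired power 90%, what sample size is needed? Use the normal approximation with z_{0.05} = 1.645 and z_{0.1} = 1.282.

For a one-sample test: n = ((z_{α} + z_β) / d)².
z_{α} + z_β = 1.645 + 1.282 = 2.927.
n = (2.927 / 0.90)² = 3.252² = 10.58.
Round up.

n = 11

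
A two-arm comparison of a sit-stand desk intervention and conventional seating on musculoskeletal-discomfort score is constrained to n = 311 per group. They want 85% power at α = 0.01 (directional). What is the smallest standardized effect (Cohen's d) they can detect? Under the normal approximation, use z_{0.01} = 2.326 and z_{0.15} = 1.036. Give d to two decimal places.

For two independent groups of n = 311 each: d_min = (z_{α} + z_β)·√(2/n).
z-sum = 2.326 + 1.036 = 3.362.
d_min = 3.362 × √(2/311) = 3.362 × 0.0802 = 0.270.

d_min ≈ 0.27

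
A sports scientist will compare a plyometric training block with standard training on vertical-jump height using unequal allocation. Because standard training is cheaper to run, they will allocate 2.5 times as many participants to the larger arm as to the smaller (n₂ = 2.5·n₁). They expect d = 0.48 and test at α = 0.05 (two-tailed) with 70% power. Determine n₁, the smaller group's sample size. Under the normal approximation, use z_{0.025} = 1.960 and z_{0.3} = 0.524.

With allocation ratio k = n₂/n₁ = 2.5, Var(x̄₁−x̄₂) = σ²(1/n₁ + 1/(k·n₁)) = σ²·(k+1)/(k·n₁).
So n₁ = (1 + 1/k)·((z_{α/2} + z_β)/d)² = 1.400 × (2.484/0.48)².
n₁ = 1.400 × 26.78 = 37.5.
Round up: n₁ = 38, giving n₂ = 2.5 × 38 = 95.

n₁ = 38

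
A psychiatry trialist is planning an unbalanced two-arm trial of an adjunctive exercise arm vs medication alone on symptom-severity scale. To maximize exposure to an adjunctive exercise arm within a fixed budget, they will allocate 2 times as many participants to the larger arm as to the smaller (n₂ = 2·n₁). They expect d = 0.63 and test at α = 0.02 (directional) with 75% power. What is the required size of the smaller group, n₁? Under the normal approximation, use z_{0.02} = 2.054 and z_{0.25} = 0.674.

n₁ = 29

With allocation ratio k = n₂/n₁ = 2, Var(x̄₁−x̄₂) = σ²(1/n₁ + 1/(k·n₁)) = σ²·(k+1)/(k·n₁).
So n₁ = (1 + 1/k)·((z_{α} + z_β)/d)² = 1.500 × (2.728/0.63)².
n₁ = 1.500 × 18.75 = 28.1.
Round up: n₁ = 29, giving n₂ = 2 × 29 = 58.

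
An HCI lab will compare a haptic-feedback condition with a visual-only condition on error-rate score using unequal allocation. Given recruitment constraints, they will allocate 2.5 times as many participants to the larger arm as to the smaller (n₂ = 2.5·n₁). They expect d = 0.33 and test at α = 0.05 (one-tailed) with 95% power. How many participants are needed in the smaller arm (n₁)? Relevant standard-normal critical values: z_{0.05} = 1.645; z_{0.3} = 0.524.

n₁ = 140

With allocation ratio k = n₂/n₁ = 2.5, Var(x̄₁−x̄₂) = σ²(1/n₁ + 1/(k·n₁)) = σ²·(k+1)/(k·n₁).
So n₁ = (1 + 1/k)·((z_{α} + z_β)/d)² = 1.400 × (3.290/0.33)².
n₁ = 1.400 × 99.39 = 139.2.
Round up: n₁ = 140, giving n₂ = 2.5 × 140 = 350.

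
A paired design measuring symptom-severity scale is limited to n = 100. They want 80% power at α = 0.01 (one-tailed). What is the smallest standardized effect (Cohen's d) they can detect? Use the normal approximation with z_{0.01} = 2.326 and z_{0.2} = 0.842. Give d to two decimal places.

d_min ≈ 0.32

For a single sample (or paired design) of n = 100: d_min = (z_{α} + z_β)/√n.
z-sum = 2.326 + 0.842 = 3.168.
d_min = 3.168 / √100 = 3.168 / 10.000 = 0.317.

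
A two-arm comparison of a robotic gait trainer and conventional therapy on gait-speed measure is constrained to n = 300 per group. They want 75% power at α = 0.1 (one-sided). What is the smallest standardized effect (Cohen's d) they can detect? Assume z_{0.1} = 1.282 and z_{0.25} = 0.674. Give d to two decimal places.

For two independent groups of n = 300 each: d_min = (z_{α} + z_β)·√(2/n).
z-sum = 1.282 + 0.674 = 1.956.
d_min = 1.956 × √(2/300) = 1.956 × 0.0816 = 0.160.

d_min ≈ 0.16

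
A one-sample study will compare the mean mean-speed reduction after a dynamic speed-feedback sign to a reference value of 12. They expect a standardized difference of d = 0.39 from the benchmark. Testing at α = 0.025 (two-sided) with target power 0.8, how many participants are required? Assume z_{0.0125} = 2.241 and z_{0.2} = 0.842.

n = 63

For a one-sample test: n = ((z_{α/2} + z_β) / d)².
z_{α/2} + z_β = 2.241 + 0.842 = 3.083.
n = (3.083 / 0.39)² = 7.905² = 62.49.
Round up.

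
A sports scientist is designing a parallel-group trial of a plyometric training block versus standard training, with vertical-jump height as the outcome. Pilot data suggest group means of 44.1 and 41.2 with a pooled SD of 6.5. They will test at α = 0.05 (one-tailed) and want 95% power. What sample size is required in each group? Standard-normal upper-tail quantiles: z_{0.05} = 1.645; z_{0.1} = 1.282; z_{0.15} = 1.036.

n = 109 per group

Cohen's d = |M₁ − M₂| / SD_pooled = |44.1 − 41.2| / 6.5 = 2.9 / 6.5 = 0.446.
For two independent groups with equal n: n = 2·((z_{α} + z_β) / d)².
z_{α} + z_β = 1.645 + 1.645 = 3.290.
n = 2 × (3.290 / 0.446)² = 2 × 7.377² = 2 × 54.42 = 108.8.
Round up to the next whole participant.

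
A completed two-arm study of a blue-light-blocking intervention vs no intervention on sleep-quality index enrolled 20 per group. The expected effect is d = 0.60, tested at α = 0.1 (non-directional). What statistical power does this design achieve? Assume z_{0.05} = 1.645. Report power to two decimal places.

power ≈ 0.60

For two equal groups, power = Φ(d·√(n/2) − z_{α/2}).
d·√(n/2) = 0.60 × √(20/2) = 0.60 × 3.162 = 1.897.
z_β = 1.897 − 1.645 = 0.252.
Power = Φ(0.252) = 0.600.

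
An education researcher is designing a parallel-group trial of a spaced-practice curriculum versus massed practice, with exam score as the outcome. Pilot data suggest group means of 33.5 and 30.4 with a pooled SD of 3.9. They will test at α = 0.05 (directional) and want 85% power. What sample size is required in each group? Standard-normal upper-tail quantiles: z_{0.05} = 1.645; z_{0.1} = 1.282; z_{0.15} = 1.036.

Cohen's d = |M₁ − M₂| / SD_pooled = |33.5 − 30.4| / 3.9 = 3.1 / 3.9 = 0.795.
For two independent groups with equal n: n = 2·((z_{α} + z_β) / d)².
z_{α} + z_β = 1.645 + 1.036 = 2.681.
n = 2 × (2.681 / 0.795)² = 2 × 3.372² = 2 × 11.37 = 22.7.
Round up to the next whole participant.

n = 23 per group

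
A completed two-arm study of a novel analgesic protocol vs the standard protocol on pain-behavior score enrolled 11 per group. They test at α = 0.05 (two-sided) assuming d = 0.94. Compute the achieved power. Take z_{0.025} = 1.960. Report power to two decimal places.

power ≈ 0.60

For two equal groups, power = Φ(d·√(n/2) − z_{α/2}).
d·√(n/2) = 0.94 × √(11/2) = 0.94 × 2.345 = 2.204.
z_β = 2.204 − 1.960 = 0.244.
Power = Φ(0.244) = 0.597.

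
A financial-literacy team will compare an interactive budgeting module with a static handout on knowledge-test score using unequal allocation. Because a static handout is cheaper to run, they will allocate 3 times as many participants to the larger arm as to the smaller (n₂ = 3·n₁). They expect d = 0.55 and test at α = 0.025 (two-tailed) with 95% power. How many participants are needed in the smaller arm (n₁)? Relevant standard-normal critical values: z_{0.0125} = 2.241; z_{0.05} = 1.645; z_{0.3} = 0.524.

With allocation ratio k = n₂/n₁ = 3, Var(x̄₁−x̄₂) = σ²(1/n₁ + 1/(k·n₁)) = σ²·(k+1)/(k·n₁).
So n₁ = (1 + 1/k)·((z_{α/2} + z_β)/d)² = 1.333 × (3.886/0.55)².
n₁ = 1.333 × 49.92 = 66.6.
Round up: n₁ = 67, giving n₂ = 3 × 67 = 201.

n₁ = 67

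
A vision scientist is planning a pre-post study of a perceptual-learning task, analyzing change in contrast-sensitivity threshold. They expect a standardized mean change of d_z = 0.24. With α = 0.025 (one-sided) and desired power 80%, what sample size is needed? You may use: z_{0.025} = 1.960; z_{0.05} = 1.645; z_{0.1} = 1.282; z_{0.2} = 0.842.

n = 137 pairs

For a paired (one-sample on differences) test: n = ((z_{α} + z_β) / d)².
z_{α} + z_β = 1.960 + 0.842 = 2.802.
n = (2.802 / 0.24)² = 11.675² = 136.31.
Round up.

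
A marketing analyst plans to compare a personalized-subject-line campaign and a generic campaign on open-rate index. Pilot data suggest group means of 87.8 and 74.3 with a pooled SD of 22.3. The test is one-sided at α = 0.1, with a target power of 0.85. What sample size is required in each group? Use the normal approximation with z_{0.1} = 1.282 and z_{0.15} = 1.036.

Cohen's d = |M₁ − M₂| / SD_pooled = |87.8 − 74.3| / 22.3 = 13.5 / 22.3 = 0.605.
For two independent groups with equal n: n = 2·((z_{α} + z_β) / d)².
z_{α} + z_β = 1.282 + 1.036 = 2.318.
n = 2 × (2.318 / 0.605)² = 2 × 3.831² = 2 × 14.68 = 29.4.
Round up to the next whole participant.

n = 30 per group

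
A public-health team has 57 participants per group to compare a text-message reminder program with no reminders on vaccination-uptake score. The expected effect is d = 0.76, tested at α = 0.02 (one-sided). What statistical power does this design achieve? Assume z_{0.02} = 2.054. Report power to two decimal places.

For two equal groups, power = Φ(d·√(n/2) − z_{α}).
d·√(n/2) = 0.76 × √(57/2) = 0.76 × 5.339 = 4.057.
z_β = 4.057 − 2.054 = 2.003.
Power = Φ(2.003) = 0.977.

power ≈ 0.98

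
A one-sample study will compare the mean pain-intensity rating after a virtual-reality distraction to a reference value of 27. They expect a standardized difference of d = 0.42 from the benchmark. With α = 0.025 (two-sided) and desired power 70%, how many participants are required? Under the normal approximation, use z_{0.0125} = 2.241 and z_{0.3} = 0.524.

For a one-sample test: n = ((z_{α/2} + z_β) / d)².
z_{α/2} + z_β = 2.241 + 0.524 = 2.765.
n = (2.765 / 0.42)² = 6.583² = 43.34.
Round up.

n = 44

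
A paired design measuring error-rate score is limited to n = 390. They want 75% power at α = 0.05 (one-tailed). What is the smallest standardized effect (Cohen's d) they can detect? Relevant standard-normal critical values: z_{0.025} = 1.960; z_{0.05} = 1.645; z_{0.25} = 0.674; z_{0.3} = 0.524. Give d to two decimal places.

d_min ≈ 0.12

For a single sample (or paired design) of n = 390: d_min = (z_{α} + z_β)/√n.
z-sum = 1.645 + 0.674 = 2.319.
d_min = 2.319 / √390 = 2.319 / 19.748 = 0.117.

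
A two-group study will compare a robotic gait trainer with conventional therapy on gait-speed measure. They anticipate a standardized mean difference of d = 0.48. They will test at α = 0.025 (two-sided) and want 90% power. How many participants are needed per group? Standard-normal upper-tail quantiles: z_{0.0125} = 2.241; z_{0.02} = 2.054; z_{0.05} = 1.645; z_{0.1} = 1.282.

For two independent groups with equal n: n = 2·((z_{α/2} + z_β) / d)².
z_{α/2} + z_β = 2.241 + 1.282 = 3.523.
n = 2 × (3.523 / 0.48)² = 2 × 7.340² = 2 × 53.87 = 107.7.
Round up to the next whole participant.

n = 108 per group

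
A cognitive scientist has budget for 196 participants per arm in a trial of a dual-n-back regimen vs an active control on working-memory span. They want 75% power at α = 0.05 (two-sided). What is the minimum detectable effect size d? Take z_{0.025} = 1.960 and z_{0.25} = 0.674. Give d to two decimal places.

For two independent groups of n = 196 each: d_min = (z_{α/2} + z_β)·√(2/n).
z-sum = 1.960 + 0.674 = 2.634.
d_min = 2.634 × √(2/196) = 2.634 × 0.1010 = 0.266.

d_min ≈ 0.27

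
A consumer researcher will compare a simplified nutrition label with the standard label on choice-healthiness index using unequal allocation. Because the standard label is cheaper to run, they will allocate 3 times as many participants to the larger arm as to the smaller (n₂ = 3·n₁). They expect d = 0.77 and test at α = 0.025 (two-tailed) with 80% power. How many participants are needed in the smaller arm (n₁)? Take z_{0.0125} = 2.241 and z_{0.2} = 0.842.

n₁ = 22

With allocation ratio k = n₂/n₁ = 3, Var(x̄₁−x̄₂) = σ²(1/n₁ + 1/(k·n₁)) = σ²·(k+1)/(k·n₁).
So n₁ = (1 + 1/k)·((z_{α/2} + z_β)/d)² = 1.333 × (3.083/0.77)².
n₁ = 1.333 × 16.03 = 21.4.
Round up: n₁ = 22, giving n₂ = 3 × 22 = 66.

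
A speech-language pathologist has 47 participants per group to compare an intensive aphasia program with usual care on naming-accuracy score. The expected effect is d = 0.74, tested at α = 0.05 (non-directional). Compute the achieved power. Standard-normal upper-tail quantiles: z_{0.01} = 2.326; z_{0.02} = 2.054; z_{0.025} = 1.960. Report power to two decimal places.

For two equal groups, power = Φ(d·√(n/2) − z_{α/2}).
d·√(n/2) = 0.74 × √(47/2) = 0.74 × 4.848 = 3.587.
z_β = 3.587 − 1.960 = 1.627.
Power = Φ(1.627) = 0.948.

power ≈ 0.95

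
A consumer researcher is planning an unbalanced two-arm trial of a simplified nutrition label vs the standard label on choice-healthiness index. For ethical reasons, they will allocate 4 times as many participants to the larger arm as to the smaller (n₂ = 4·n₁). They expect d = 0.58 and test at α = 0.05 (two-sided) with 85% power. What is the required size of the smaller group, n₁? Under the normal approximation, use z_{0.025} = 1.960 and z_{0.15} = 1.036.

With allocation ratio k = n₂/n₁ = 4, Var(x̄₁−x̄₂) = σ²(1/n₁ + 1/(k·n₁)) = σ²·(k+1)/(k·n₁).
So n₁ = (1 + 1/k)·((z_{α/2} + z_β)/d)² = 1.250 × (2.996/0.58)².
n₁ = 1.250 × 26.68 = 33.4.
Round up: n₁ = 34, giving n₂ = 4 × 34 = 136.

n₁ = 34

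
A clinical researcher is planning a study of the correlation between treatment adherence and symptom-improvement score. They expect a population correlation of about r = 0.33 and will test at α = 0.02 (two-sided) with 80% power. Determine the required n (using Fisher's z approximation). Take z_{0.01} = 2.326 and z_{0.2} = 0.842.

n = 89

Fisher's z: C = ½·ln((1+r)/(1−r)) = ½·ln(1.9851) = 0.3428.
n = ((z_{α/2} + z_β)/C)² + 3.
(2.326 + 0.842) / 0.3428 = 3.168 / 0.3428 = 9.242.
n = 9.242² + 3 = 85.41 + 3 = 88.4.
Round up.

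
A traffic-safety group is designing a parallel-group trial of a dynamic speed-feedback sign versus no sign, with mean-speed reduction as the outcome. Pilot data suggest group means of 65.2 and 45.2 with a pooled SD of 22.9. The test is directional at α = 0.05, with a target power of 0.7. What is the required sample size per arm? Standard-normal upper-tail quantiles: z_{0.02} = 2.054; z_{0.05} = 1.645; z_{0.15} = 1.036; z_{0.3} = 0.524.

Cohen's d = |M₁ − M₂| / SD_pooled = |65.2 − 45.2| / 22.9 = 20.0 / 22.9 = 0.873.
For two independent groups with equal n: n = 2·((z_{α} + z_β) / d)².
z_{α} + z_β = 1.645 + 0.524 = 2.169.
n = 2 × (2.169 / 0.873)² = 2 × 2.485² = 2 × 6.17 = 12.3.
Round up to the next whole participant.

n = 13 per group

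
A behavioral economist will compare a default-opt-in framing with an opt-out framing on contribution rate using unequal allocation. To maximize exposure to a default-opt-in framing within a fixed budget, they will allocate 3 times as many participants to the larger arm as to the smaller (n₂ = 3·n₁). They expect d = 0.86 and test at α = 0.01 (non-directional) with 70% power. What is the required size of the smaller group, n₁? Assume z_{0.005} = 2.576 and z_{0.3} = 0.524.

With allocation ratio k = n₂/n₁ = 3, Var(x̄₁−x̄₂) = σ²(1/n₁ + 1/(k·n₁)) = σ²·(k+1)/(k·n₁).
So n₁ = (1 + 1/k)·((z_{α/2} + z_β)/d)² = 1.333 × (3.100/0.86)².
n₁ = 1.333 × 12.99 = 17.3.
Round up: n₁ = 18, giving n₂ = 3 × 18 = 54.

n₁ = 18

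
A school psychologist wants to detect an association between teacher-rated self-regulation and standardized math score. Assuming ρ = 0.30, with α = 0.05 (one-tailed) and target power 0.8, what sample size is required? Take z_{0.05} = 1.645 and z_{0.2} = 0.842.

n = 68

Fisher's z: C = ½·ln((1+r)/(1−r)) = ½·ln(1.8571) = 0.3095.
n = ((z_{α} + z_β)/C)² + 3.
(1.645 + 0.842) / 0.3095 = 2.487 / 0.3095 = 8.036.
n = 8.036² + 3 = 64.57 + 3 = 67.6.
Round up.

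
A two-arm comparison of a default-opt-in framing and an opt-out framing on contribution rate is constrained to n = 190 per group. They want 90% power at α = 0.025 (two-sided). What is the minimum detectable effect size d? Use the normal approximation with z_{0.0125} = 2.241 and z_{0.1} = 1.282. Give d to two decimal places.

d_min ≈ 0.36

For two independent groups of n = 190 each: d_min = (z_{α/2} + z_β)·√(2/n).
z-sum = 2.241 + 1.282 = 3.523.
d_min = 3.523 × √(2/190) = 3.523 × 0.1026 = 0.361.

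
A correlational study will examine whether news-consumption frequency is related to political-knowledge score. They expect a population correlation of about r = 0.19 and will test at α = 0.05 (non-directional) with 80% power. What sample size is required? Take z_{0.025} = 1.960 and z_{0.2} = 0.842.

Fisher's z: C = ½·ln((1+r)/(1−r)) = ½·ln(1.4691) = 0.1923.
n = ((z_{α/2} + z_β)/C)² + 3.
(1.960 + 0.842) / 0.1923 = 2.802 / 0.1923 = 14.571.
n = 14.571² + 3 = 212.31 + 3 = 215.3.
Round up.

n = 216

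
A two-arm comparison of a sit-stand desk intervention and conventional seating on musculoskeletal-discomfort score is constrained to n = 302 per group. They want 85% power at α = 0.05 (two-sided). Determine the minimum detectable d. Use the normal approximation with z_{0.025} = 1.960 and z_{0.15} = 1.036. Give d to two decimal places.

d_min ≈ 0.24

For two independent groups of n = 302 each: d_min = (z_{α/2} + z_β)·√(2/n).
z-sum = 1.960 + 1.036 = 2.996.
d_min = 2.996 × √(2/302) = 2.996 × 0.0814 = 0.244.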